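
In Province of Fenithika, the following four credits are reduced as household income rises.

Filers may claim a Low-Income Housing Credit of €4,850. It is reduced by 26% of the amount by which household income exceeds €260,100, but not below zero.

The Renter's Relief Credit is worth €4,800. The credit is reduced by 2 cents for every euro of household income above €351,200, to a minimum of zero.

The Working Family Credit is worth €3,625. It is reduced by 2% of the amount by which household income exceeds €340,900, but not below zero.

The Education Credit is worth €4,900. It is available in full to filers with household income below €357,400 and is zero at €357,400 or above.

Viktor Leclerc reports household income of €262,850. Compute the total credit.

Low-Income Housing Credit: 26% of the €2,750 excess over €260,100 is €715; credit = €4,850 − €715 = €4,135.
Renter's Relief Credit: €262,850 is at or below the €351,200 threshold, so the full €4,800 applies.
Working Family Credit: €262,850 is at or below the €340,900 threshold, so the full €3,625 applies.
Education Credit: €262,850 is below the €357,400 cutoff, so the full €4,900 applies.
Total: €4,135 + €4,800 + €3,625 + €4,900 = €17,460.

€17,460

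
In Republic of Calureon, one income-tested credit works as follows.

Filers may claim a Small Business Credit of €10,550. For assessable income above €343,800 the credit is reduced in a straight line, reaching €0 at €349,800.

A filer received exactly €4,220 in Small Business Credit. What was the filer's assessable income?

€4,220 is 4,220/10,550 of the full €10,550, so 6,330/10,550 of the €6,000 range has been used: income = €343,800 + €6,000 × 6,330/10,550 = €347,400.

€347,400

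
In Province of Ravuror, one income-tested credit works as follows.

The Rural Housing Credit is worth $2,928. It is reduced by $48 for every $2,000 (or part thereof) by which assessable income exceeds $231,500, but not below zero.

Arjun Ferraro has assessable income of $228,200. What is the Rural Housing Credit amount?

$2,928

Rural Housing Credit: $228,200 is at or below the $231,500 threshold, so the full $2,928 applies.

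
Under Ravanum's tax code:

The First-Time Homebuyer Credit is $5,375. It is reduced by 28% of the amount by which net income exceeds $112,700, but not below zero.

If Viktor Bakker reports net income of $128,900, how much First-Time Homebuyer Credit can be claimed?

$839

First-Time Homebuyer Credit: 28% of the $16,200 excess over $112,700 is $4,536; credit = $5,375 − $4,536 = $839.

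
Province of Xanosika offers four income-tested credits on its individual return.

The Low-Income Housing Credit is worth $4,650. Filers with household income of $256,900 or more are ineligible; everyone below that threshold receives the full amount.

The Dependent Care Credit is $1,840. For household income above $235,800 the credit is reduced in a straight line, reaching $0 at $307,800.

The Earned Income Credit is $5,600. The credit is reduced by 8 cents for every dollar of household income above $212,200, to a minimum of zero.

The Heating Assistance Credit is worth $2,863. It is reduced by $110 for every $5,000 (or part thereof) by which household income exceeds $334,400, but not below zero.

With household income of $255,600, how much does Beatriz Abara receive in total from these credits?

$10,975

Low-Income Housing Credit: $255,600 is below the $256,900 cutoff, so the full $4,650 applies.
Dependent Care Credit: $255,600 is $19,800 into a $72,000 phase-out range, leaving 52,200/72,000 of the credit: $1,840 × 52,200/72,000 = $1,334.
Earned Income Credit: 8% of the $43,400 excess over $212,200 is $3,472; credit = $5,600 − $3,472 = $2,128.
Heating Assistance Credit: $255,600 is at or below the $334,400 threshold, so the full $2,863 applies.
Total: $4,650 + $1,334 + $2,128 + $2,863 = $10,975.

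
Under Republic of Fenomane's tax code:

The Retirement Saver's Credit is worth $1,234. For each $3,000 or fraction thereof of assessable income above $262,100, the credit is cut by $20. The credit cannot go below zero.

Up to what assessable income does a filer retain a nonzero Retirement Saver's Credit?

After 61 increments the reduction is 61 × $20 = $1,220, leaving $14; one more increment wipes it out. Increment 61 ends at excess 61 × $3,000 = $183,000, so the highest qualifying income is $262,100 + $183,000 = $445,100.

$445,100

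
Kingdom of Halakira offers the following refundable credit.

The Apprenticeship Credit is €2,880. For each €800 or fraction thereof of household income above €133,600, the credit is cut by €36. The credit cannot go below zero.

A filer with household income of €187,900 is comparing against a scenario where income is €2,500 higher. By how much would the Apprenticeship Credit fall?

At €187,900 — income exceeds €133,600 by €54,300, which is 68 full-or-partial €800 increments; reduction = 68 × €36 = €2,448, leaving €432.
At €190,400 — income exceeds €133,600 by €56,800, which is 71 full-or-partial €800 increments; reduction = 71 × €36 = €2,556, leaving €324.
Lost: €432 − €324 = €108.

€108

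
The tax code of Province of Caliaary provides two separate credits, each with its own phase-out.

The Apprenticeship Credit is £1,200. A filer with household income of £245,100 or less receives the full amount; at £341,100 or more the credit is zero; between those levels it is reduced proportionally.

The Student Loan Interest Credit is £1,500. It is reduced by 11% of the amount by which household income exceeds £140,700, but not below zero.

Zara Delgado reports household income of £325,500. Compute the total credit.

£195

Apprenticeship Credit: £325,500 is £80,400 into a £96,000 phase-out range, leaving 15,600/96,000 of the credit: £1,200 × 15,600/96,000 = £195.
Student Loan Interest Credit: 11% of the £184,800 excess over £140,700 is £20,328 ≥ base, so the credit is £0.
Total: £195 + £0 = £195.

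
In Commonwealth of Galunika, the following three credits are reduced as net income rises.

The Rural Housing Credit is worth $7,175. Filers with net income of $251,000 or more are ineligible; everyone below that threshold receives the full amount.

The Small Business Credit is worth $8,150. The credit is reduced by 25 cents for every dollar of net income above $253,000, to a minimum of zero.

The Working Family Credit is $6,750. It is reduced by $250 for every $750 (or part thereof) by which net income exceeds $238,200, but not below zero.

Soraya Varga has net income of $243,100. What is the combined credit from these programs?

Rural Housing Credit: $243,100 is below the $251,000 cutoff, so the full $7,175 applies.
Small Business Credit: $243,100 is at or below the $253,000 threshold, so the full $8,150 applies.
Working Family Credit: income exceeds $238,200 by $4,900, which is 7 full-or-partial $750 increments; reduction = 7 × $250 = $1,750, leaving $5,000.
Total: $7,175 + $8,150 + $5,000 = $20,325.

$20,325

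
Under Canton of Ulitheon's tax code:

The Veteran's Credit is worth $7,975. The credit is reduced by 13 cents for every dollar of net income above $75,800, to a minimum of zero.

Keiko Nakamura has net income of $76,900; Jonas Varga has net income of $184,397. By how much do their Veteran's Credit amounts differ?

Keiko ($76,900): Veteran's Credit: 13% of the $1,100 excess over $75,800 is $143; credit = $7,975 − $143 = $7,832.
Jonas ($184,397): Veteran's Credit: 13% of the $108,597 excess over $75,800 is $14,117.61 ≥ base, so the credit is $0.
Difference: |$7,832 − $0| = $7,832.

$7,832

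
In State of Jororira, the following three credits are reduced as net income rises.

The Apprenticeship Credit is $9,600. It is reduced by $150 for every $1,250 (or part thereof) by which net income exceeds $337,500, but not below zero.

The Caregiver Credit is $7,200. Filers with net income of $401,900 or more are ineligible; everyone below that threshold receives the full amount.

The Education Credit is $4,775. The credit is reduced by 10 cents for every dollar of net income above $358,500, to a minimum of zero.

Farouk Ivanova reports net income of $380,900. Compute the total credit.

$14,085

Apprenticeship Credit: income exceeds $337,500 by $43,400, which is 35 full-or-partial $1,250 increments; reduction = 35 × $150 = $5,250, leaving $4,350.
Caregiver Credit: $380,900 is below the $401,900 cutoff, so the full $7,200 applies.
Education Credit: 10% of the $22,400 excess over $358,500 is $2,240; credit = $4,775 − $2,240 = $2,535.
Total: $4,350 + $7,200 + $2,535 = $14,085.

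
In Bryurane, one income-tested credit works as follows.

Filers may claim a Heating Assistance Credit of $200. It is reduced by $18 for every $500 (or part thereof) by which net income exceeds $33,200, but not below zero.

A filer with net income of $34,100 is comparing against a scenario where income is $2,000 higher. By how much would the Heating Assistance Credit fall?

At $34,100 — income exceeds $33,200 by $900, which is 2 full-or-partial $500 increments; reduction = 2 × $18 = $36, leaving $164.
At $36,100 — income exceeds $33,200 by $2,900, which is 6 full-or-partial $500 increments; reduction = 6 × $18 = $108, leaving $92.
Lost: $164 − $92 = $72.

$72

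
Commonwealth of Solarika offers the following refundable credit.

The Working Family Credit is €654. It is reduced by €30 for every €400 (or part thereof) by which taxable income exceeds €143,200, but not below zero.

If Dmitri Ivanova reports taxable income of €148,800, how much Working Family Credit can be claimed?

€234

Working Family Credit: income exceeds €143,200 by €5,600, which is 14 full-or-partial €400 increments; reduction = 14 × €30 = €420, leaving €234.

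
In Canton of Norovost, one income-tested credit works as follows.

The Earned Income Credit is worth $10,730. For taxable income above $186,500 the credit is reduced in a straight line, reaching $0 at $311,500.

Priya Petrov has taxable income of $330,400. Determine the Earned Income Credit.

$0

Earned Income Credit: $330,400 is at or above $311,500, so the credit is $0.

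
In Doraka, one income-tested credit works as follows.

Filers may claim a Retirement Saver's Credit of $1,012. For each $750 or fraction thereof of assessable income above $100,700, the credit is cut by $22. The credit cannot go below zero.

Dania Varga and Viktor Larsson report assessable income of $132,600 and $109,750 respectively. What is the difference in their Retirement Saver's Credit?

$660

Dania ($132,600): Retirement Saver's Credit: income exceeds $100,700 by $31,900, which is 43 full-or-partial $750 increments; reduction = 43 × $22 = $946, leaving $66.
Viktor ($109,750): Retirement Saver's Credit: income exceeds $100,700 by $9,050, which is 13 full-or-partial $750 increments; reduction = 13 × $22 = $286, leaving $726.
Difference: |$66 − $726| = $660.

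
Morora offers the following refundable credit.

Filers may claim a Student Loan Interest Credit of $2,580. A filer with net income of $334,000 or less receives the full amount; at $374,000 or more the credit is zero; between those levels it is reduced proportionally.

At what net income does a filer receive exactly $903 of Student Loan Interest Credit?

$903 is 903/2,580 of the full $2,580, so 1,677/2,580 of the $40,000 range has been used: income = $334,000 + $40,000 × 1,677/2,580 = $360,000.

$360,000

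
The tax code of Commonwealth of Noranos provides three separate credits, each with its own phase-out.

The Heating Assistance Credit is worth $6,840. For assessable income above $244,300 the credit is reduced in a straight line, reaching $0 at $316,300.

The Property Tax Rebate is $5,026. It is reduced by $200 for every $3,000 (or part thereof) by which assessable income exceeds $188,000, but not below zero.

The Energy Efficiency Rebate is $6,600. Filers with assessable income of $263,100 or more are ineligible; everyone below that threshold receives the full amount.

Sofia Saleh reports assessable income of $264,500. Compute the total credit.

Heating Assistance Credit: $264,500 is $20,200 into a $72,000 phase-out range, leaving 51,800/72,000 of the credit: $6,840 × 51,800/72,000 = $4,921.
Property Tax Rebate: income exceeds $188,000 by $76,500 → 26 increments × $200 = $5,200 ≥ base, so the credit is $0.
Energy Efficiency Rebate: $264,500 meets or exceeds the $263,100 cutoff, so the credit is $0.
Total: $4,921 + $0 + $0 = $4,921.

$4,921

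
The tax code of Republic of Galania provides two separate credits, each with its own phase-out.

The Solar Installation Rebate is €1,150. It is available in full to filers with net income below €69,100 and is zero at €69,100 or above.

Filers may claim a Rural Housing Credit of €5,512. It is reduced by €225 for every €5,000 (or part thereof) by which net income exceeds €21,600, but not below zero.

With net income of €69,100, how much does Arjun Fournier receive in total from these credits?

Solar Installation Rebate: €69,100 meets or exceeds the €69,100 cutoff, so the credit is €0.
Rural Housing Credit: income exceeds €21,600 by €47,500, which is 10 full-or-partial €5,000 increments; reduction = 10 × €225 = €2,250, leaving €3,262.
Total: €0 + €3,262 = €3,262.

€3,262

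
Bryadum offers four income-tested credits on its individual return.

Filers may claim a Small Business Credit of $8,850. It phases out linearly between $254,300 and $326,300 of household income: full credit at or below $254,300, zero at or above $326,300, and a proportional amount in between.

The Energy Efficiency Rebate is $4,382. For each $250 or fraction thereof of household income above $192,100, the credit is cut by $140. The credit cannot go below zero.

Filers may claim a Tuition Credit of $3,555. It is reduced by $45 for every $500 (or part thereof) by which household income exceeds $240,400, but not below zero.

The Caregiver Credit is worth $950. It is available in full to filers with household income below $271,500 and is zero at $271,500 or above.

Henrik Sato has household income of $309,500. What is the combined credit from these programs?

Small Business Credit: $309,500 is $55,200 into a $72,000 phase-out range, leaving 16,800/72,000 of the credit: $8,850 × 16,800/72,000 = $2,065.
Energy Efficiency Rebate: income exceeds $192,100 by $117,400 → 470 increments × $140 = $65,800 ≥ base, so the credit is $0.
Tuition Credit: income exceeds $240,400 by $69,100 → 139 increments × $45 = $6,255 ≥ base, so the credit is $0.
Caregiver Credit: $309,500 meets or exceeds the $271,500 cutoff, so the credit is $0.
Total: $2,065 + $0 + $0 + $0 = $2,065.

$2,065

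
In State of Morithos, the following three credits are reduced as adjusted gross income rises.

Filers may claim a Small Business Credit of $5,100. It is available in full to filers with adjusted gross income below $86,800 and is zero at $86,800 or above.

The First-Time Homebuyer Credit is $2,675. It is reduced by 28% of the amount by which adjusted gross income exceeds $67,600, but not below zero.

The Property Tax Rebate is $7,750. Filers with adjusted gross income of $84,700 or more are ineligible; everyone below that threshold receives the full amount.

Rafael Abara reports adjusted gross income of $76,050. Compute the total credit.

Small Business Credit: $76,050 is below the $86,800 cutoff, so the full $5,100 applies.
First-Time Homebuyer Credit: 28% of the $8,450 excess over $67,600 is $2,366; credit = $2,675 − $2,366 = $309.
Property Tax Rebate: $76,050 is below the $84,700 cutoff, so the full $7,750 applies.
Total: $5,100 + $309 + $7,750 = $13,159.

$13,159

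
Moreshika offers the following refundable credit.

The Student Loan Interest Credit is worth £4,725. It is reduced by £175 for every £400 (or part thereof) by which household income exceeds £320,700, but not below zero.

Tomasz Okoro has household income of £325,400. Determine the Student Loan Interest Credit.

£2,625

Student Loan Interest Credit: income exceeds £320,700 by £4,700, which is 12 full-or-partial £400 increments; reduction = 12 × £175 = £2,100, leaving £2,625.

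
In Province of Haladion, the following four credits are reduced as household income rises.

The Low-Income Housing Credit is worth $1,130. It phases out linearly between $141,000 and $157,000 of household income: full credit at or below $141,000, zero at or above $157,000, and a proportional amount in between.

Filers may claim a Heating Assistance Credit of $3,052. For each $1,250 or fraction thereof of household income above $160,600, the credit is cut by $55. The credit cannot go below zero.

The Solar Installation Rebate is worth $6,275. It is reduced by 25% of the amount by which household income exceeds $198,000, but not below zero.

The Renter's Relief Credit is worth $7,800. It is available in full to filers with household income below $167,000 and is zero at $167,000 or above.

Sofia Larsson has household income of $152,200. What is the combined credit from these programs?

Low-Income Housing Credit: $152,200 is $11,200 into a $16,000 phase-out range, leaving 4,800/16,000 of the credit: $1,130 × 4,800/16,000 = $339.
Heating Assistance Credit: $152,200 is at or below the $160,600 threshold, so the full $3,052 applies.
Solar Installation Rebate: $152,200 is at or below the $198,000 threshold, so the full $6,275 applies.
Renter's Relief Credit: $152,200 is below the $167,000 cutoff, so the full $7,800 applies.
Total: $339 + $3,052 + $6,275 + $7,800 = $17,466.

$17,466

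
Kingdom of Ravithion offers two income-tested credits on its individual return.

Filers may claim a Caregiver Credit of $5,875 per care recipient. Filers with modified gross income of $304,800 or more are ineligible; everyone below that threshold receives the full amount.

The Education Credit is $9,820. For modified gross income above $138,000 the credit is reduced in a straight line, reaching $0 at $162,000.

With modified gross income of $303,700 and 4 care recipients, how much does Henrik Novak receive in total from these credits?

$23,500

Caregiver Credit: base = 4 × $5,875 = $23,500. $303,700 is below the $304,800 cutoff, so the full $23,500 applies.
Education Credit: $303,700 is at or above $162,000, so the credit is $0.
Total: $23,500 + $0 = $23,500.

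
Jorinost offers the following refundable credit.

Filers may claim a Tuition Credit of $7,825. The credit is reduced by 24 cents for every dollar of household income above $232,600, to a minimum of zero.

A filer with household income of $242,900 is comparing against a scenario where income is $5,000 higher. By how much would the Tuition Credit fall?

At $242,900 — 24% of the $10,300 excess over $232,600 is $2,472; credit = $7,825 − $2,472 = $5,353.
At $247,900 — 24% of the $15,300 excess over $232,600 is $3,672; credit = $7,825 − $3,672 = $4,153.
Lost: $5,353 − $4,153 = $1,200.

$1,200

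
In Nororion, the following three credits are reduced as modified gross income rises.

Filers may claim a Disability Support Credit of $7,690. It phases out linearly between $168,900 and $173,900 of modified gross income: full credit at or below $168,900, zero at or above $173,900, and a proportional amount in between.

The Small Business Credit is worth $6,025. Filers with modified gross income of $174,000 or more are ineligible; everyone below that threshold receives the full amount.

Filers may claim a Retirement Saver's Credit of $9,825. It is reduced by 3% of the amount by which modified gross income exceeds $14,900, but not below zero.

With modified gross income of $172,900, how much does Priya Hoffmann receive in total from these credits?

$12,648

Disability Support Credit: $172,900 is $4,000 into a $5,000 phase-out range, leaving 1,000/5,000 of the credit: $7,690 × 1,000/5,000 = $1,538.
Small Business Credit: $172,900 is below the $174,000 cutoff, so the full $6,025 applies.
Retirement Saver's Credit: 3% of the $158,000 excess over $14,900 is $4,740; credit = $9,825 − $4,740 = $5,085.
Total: $1,538 + $6,025 + $5,085 = $12,648.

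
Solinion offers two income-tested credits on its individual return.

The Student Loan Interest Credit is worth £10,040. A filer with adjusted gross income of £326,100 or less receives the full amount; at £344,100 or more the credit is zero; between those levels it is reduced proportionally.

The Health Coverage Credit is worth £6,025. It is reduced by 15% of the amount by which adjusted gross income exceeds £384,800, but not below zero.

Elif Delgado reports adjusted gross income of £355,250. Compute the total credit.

£6,025

Student Loan Interest Credit: £355,250 is at or above £344,100, so the credit is £0.
Health Coverage Credit: £355,250 is at or below the £384,800 threshold, so the full £6,025 applies.
Total: £0 + £6,025 = £6,025.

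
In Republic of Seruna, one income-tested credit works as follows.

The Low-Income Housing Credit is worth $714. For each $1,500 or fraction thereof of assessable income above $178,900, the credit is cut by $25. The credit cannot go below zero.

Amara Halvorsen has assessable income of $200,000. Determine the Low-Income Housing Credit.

$339

Low-Income Housing Credit: income exceeds $178,900 by $21,100, which is 15 full-or-partial $1,500 increments; reduction = 15 × $25 = $375, leaving $339.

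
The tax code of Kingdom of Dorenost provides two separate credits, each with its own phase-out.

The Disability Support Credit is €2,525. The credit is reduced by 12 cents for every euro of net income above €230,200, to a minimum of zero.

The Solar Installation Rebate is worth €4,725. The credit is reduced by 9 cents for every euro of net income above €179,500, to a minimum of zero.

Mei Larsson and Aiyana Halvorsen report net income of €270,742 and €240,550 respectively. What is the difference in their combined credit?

€1,283

Mei (€270,742): Disability Support Credit: 12% of the €40,542 excess over €230,200 is €4,865.04 ≥ base, so the credit is €0. Solar Installation Rebate: 9% of the €91,242 excess over €179,500 is €8,211.78 ≥ base, so the credit is €0. total €0 + €0 = €0
Aiyana (€240,550): Disability Support Credit: 12% of the €10,350 excess over €230,200 is €1,242; credit = €2,525 − €1,242 = €1,283. Solar Installation Rebate: 9% of the €61,050 excess over €179,500 is €5,494.50 ≥ base, so the credit is €0. total €1,283 + €0 = €1,283
Difference: |€0 − €1,283| = €1,283.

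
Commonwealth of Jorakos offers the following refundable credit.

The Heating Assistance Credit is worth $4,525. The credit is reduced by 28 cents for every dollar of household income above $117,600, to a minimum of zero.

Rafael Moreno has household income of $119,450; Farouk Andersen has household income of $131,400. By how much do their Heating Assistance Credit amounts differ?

$3,346

Rafael ($119,450): Heating Assistance Credit: 28% of the $1,850 excess over $117,600 is $518; credit = $4,525 − $518 = $4,007.
Farouk ($131,400): Heating Assistance Credit: 28% of the $13,800 excess over $117,600 is $3,864; credit = $4,525 − $3,864 = $661.
Difference: |$4,007 − $661| = $3,346.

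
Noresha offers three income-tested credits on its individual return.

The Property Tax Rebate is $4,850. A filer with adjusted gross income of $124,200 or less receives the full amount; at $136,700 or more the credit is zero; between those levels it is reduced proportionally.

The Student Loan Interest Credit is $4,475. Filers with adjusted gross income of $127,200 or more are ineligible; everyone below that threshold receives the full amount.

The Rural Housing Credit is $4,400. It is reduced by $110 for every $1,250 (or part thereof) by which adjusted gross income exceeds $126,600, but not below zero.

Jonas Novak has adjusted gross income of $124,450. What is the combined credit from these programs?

Property Tax Rebate: $124,450 is $250 into a $12,500 phase-out range, leaving 12,250/12,500 of the credit: $4,850 × 12,250/12,500 = $4,753.
Student Loan Interest Credit: $124,450 is below the $127,200 cutoff, so the full $4,475 applies.
Rural Housing Credit: $124,450 is at or below the $126,600 threshold, so the full $4,400 applies.
Total: $4,753 + $4,475 + $4,400 = $13,628.

$13,628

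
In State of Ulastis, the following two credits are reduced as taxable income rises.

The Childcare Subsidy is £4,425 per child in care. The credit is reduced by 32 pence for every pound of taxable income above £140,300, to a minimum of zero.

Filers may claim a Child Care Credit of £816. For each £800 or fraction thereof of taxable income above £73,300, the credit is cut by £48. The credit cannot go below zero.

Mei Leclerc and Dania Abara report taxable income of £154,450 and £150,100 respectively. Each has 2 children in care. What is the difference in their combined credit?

£1,392

Mei (£154,450): Childcare Subsidy: base = 2 × £4,425 = £8,850. 32% of the £14,150 excess over £140,300 is £4,528; credit = £8,850 − £4,528 = £4,322. Child Care Credit: income exceeds £73,300 by £81,150 → 102 increments × £48 = £4,896 ≥ base, so the credit is £0. total £4,322 + £0 = £4,322
Dania (£150,100): Childcare Subsidy: base = 2 × £4,425 = £8,850. 32% of the £9,800 excess over £140,300 is £3,136; credit = £8,850 − £3,136 = £5,714. Child Care Credit: income exceeds £73,300 by £76,800 → 96 increments × £48 = £4,608 ≥ base, so the credit is £0. total £5,714 + £0 = £5,714
Difference: |£4,322 − £5,714| = £1,392.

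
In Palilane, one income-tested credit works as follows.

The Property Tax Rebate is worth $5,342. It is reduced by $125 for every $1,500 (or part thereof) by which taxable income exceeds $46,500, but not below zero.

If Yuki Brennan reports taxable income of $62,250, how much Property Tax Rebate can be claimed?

Property Tax Rebate: income exceeds $46,500 by $15,750, which is 11 full-or-partial $1,500 increments; reduction = 11 × $125 = $1,375, leaving $3,967.

$3,967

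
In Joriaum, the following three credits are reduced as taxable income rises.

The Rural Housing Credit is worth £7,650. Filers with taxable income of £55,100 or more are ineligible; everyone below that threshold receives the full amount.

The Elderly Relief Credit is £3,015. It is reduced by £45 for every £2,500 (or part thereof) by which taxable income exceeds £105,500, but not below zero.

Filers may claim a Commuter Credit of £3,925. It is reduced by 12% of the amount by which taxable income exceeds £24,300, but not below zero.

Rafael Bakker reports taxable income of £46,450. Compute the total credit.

£11,932

Rural Housing Credit: £46,450 is below the £55,100 cutoff, so the full £7,650 applies.
Elderly Relief Credit: £46,450 is at or below the £105,500 threshold, so the full £3,015 applies.
Commuter Credit: 12% of the £22,150 excess over £24,300 is £2,658; credit = £3,925 − £2,658 = £1,267.
Total: £7,650 + £3,015 + £1,267 = £11,932.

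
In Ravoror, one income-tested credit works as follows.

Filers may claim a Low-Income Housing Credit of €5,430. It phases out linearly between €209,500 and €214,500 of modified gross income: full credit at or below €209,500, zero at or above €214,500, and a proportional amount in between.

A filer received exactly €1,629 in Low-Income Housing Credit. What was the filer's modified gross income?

€1,629 is 1,629/5,430 of the full €5,430, so 3,801/5,430 of the €5,000 range has been used: income = €209,500 + €5,000 × 3,801/5,430 = €213,000.

€213,000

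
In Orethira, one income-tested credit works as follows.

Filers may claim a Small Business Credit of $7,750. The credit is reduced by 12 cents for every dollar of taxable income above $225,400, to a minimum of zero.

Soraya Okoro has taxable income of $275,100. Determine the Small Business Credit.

Small Business Credit: 12% of the $49,700 excess over $225,400 is $5,964; credit = $7,750 − $5,964 = $1,786.

$1,786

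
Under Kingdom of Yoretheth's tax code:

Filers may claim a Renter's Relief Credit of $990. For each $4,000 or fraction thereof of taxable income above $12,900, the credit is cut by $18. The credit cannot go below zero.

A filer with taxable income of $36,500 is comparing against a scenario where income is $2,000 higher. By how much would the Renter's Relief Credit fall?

$18

At $36,500 — income exceeds $12,900 by $23,600, which is 6 full-or-partial $4,000 increments; reduction = 6 × $18 = $108, leaving $882.
At $38,500 — income exceeds $12,900 by $25,600, which is 7 full-or-partial $4,000 increments; reduction = 7 × $18 = $126, leaving $864.
Lost: $882 − $864 = $18.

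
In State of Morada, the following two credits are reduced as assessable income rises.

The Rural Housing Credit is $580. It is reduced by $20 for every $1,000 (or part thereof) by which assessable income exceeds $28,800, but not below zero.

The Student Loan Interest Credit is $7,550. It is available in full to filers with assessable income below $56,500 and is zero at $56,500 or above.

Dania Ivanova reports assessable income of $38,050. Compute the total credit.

$7,930

Rural Housing Credit: income exceeds $28,800 by $9,250, which is 10 full-or-partial $1,000 increments; reduction = 10 × $20 = $200, leaving $380.
Student Loan Interest Credit: $38,050 is below the $56,500 cutoff, so the full $7,550 applies.
Total: $380 + $7,550 = $7,930.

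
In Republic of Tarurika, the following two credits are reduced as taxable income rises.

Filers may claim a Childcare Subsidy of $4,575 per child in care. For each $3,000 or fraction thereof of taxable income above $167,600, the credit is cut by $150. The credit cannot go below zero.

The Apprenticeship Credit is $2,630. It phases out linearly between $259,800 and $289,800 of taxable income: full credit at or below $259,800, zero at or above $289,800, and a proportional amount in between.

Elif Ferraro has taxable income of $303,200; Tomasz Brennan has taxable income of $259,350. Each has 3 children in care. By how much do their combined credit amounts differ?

Elif ($303,200): Childcare Subsidy: base = 3 × $4,575 = $13,725. income exceeds $167,600 by $135,600, which is 46 full-or-partial $3,000 increments; reduction = 46 × $150 = $6,900, leaving $6,825. Apprenticeship Credit: $303,200 is at or above $289,800, so the credit is $0. total $6,825 + $0 = $6,825
Tomasz ($259,350): Childcare Subsidy: base = 3 × $4,575 = $13,725. income exceeds $167,600 by $91,750, which is 31 full-or-partial $3,000 increments; reduction = 31 × $150 = $4,650, leaving $9,075. Apprenticeship Credit: $259,350 is at or below the $259,800 threshold, so the full $2,630 applies. total $9,075 + $2,630 = $11,705
Difference: |$6,825 − $11,705| = $4,880.

$4,880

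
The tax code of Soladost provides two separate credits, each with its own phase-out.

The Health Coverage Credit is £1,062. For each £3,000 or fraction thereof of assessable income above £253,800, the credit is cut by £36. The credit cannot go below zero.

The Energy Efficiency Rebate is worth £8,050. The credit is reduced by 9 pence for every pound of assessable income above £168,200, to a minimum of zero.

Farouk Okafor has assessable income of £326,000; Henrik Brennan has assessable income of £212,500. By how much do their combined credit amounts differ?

£4,963

Farouk (£326,000): Health Coverage Credit: income exceeds £253,800 by £72,200, which is 25 full-or-partial £3,000 increments; reduction = 25 × £36 = £900, leaving £162. Energy Efficiency Rebate: 9% of the £157,800 excess over £168,200 is £14,202 ≥ base, so the credit is £0. total £162 + £0 = £162
Henrik (£212,500): Health Coverage Credit: £212,500 is at or below the £253,800 threshold, so the full £1,062 applies. Energy Efficiency Rebate: 9% of the £44,300 excess over £168,200 is £3,987; credit = £8,050 − £3,987 = £4,063. total £1,062 + £4,063 = £5,125
Difference: |£162 − £5,125| = £4,963.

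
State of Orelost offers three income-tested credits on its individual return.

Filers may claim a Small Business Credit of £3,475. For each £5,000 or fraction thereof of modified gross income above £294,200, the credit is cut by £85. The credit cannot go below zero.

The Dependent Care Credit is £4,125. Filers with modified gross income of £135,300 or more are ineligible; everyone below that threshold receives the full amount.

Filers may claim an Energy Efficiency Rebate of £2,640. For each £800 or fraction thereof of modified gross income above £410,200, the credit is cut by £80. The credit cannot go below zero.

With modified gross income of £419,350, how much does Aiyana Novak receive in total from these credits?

Small Business Credit: income exceeds £294,200 by £125,150, which is 26 full-or-partial £5,000 increments; reduction = 26 × £85 = £2,210, leaving £1,265.
Dependent Care Credit: £419,350 meets or exceeds the £135,300 cutoff, so the credit is £0.
Energy Efficiency Rebate: income exceeds £410,200 by £9,150, which is 12 full-or-partial £800 increments; reduction = 12 × £80 = £960, leaving £1,680.
Total: £1,265 + £0 + £1,680 = £2,945.

£2,945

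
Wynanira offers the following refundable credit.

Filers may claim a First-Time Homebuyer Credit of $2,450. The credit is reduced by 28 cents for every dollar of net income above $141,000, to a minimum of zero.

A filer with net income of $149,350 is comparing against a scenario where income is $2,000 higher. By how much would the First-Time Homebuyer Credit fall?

At $149,350 — 28% of the $8,350 excess over $141,000 is $2,338; credit = $2,450 − $2,338 = $112.
At $151,350 — 28% of the $10,350 excess over $141,000 is $2,898 ≥ base, so the credit is $0.
Lost: $112 − $0 = $112.

$112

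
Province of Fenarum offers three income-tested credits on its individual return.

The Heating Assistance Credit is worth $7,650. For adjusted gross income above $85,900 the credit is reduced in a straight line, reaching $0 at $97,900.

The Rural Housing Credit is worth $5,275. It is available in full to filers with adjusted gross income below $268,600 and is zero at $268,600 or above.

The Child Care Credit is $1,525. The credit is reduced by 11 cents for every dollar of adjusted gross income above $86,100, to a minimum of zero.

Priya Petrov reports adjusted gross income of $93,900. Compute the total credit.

Heating Assistance Credit: $93,900 is $8,000 into a $12,000 phase-out range, leaving 4,000/12,000 of the credit: $7,650 × 4,000/12,000 = $2,550.
Rural Housing Credit: $93,900 is below the $268,600 cutoff, so the full $5,275 applies.
Child Care Credit: 11% of the $7,800 excess over $86,100 is $858; credit = $1,525 − $858 = $667.
Total: $2,550 + $5,275 + $667 = $8,492.

$8,492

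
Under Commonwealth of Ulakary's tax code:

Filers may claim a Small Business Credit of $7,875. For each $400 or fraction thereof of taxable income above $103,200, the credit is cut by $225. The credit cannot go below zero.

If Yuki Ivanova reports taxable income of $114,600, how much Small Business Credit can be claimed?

Small Business Credit: income exceeds $103,200 by $11,400, which is 29 full-or-partial $400 increments; reduction = 29 × $225 = $6,525, leaving $1,350.

$1,350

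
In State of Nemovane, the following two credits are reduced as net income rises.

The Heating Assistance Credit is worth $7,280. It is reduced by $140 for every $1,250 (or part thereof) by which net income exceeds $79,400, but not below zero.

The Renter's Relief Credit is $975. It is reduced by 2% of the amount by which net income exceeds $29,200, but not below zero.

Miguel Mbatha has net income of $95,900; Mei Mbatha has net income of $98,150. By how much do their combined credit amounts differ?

Miguel ($95,900): Heating Assistance Credit: income exceeds $79,400 by $16,500, which is 14 full-or-partial $1,250 increments; reduction = 14 × $140 = $1,960, leaving $5,320. Renter's Relief Credit: 2% of the $66,700 excess over $29,200 is $1,334 ≥ base, so the credit is $0. total $5,320 + $0 = $5,320
Mei ($98,150): Heating Assistance Credit: income exceeds $79,400 by $18,750, which is 15 full-or-partial $1,250 increments; reduction = 15 × $140 = $2,100, leaving $5,180. Renter's Relief Credit: 2% of the $68,950 excess over $29,200 is $1,379 ≥ base, so the credit is $0. total $5,180 + $0 = $5,180
Difference: |$5,320 − $5,180| = $140.

$140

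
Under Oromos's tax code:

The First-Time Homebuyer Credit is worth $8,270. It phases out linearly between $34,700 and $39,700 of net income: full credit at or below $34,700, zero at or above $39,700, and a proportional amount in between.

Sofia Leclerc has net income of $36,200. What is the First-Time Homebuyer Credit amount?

First-Time Homebuyer Credit: $36,200 is $1,500 into a $5,000 phase-out range, leaving 3,500/5,000 of the credit: $8,270 × 3,500/5,000 = $5,789.

$5,789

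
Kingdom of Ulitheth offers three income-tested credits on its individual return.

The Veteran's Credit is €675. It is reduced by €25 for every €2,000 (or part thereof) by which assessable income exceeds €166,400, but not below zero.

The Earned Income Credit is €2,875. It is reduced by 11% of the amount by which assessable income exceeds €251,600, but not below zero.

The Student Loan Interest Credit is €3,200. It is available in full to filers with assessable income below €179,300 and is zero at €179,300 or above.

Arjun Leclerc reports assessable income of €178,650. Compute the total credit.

Veteran's Credit: income exceeds €166,400 by €12,250, which is 7 full-or-partial €2,000 increments; reduction = 7 × €25 = €175, leaving €500.
Earned Income Credit: €178,650 is at or below the €251,600 threshold, so the full €2,875 applies.
Student Loan Interest Credit: €178,650 is below the €179,300 cutoff, so the full €3,200 applies.
Total: €500 + €2,875 + €3,200 = €6,575.

€6,575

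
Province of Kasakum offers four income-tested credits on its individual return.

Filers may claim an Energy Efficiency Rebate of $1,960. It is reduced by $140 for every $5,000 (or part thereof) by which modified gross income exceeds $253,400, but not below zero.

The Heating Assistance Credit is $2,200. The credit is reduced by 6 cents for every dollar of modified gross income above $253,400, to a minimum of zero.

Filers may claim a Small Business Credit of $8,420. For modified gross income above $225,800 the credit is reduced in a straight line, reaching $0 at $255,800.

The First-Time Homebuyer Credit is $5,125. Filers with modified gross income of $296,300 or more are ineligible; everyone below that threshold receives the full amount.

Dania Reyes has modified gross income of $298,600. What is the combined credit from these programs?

$560

Energy Efficiency Rebate: income exceeds $253,400 by $45,200, which is 10 full-or-partial $5,000 increments; reduction = 10 × $140 = $1,400, leaving $560.
Heating Assistance Credit: 6% of the $45,200 excess over $253,400 is $2,712 ≥ base, so the credit is $0.
Small Business Credit: $298,600 is at or above $255,800, so the credit is $0.
First-Time Homebuyer Credit: $298,600 meets or exceeds the $296,300 cutoff, so the credit is $0.
Total: $560 + $0 + $0 + $0 = $560.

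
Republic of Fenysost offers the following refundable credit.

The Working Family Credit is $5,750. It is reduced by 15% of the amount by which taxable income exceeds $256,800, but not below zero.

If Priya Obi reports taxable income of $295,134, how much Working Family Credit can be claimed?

$0

Working Family Credit: 15% of the $38,334 excess over $256,800 is $5,750.10 ≥ base, so the credit is $0.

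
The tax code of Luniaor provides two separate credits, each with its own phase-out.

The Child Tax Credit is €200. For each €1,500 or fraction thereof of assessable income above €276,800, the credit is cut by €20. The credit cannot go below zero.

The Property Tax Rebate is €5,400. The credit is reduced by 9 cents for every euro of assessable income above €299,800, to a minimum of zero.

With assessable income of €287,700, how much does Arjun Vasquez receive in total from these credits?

€5,440

Child Tax Credit: income exceeds €276,800 by €10,900, which is 8 full-or-partial €1,500 increments; reduction = 8 × €20 = €160, leaving €40.
Property Tax Rebate: €287,700 is at or below the €299,800 threshold, so the full €5,400 applies.
Total: €40 + €5,400 = €5,440.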